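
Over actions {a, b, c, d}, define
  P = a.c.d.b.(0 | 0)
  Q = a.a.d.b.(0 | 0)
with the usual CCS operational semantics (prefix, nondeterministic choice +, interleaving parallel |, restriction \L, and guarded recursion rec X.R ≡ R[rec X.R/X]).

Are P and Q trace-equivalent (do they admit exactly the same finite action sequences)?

P's transition system — 5 states:
  m0 = a.c.d.b.(0 | 0) :: —a→ m1
  m1 = c.d.b.(0 | 0) :: —c→ m2
  m2 = d.b.(0 | 0) :: —d→ m3
  m3 = b.(0 | 0) :: —b→ m4
  m4 = 0 | 0 :: deadlocked
Q's transition system — 5 states:
  n0 = a.a.d.b.(0 | 0) :: —a→ n1
  n1 = a.d.b.(0 | 0) :: —a→ n2
  n2 = d.b.(0 | 0) :: —d→ n3
  n3 = b.(0 | 0) :: —b→ n4
  n4 = 0 | 0 :: deadlocked
Trace ⟨ac⟩ through P, begin at {m0}:
  step 1 (a): {m1}
  step 2 (c): {m2}
  ✓ P
Trace ⟨ac⟩ through Q, begin at {n0}:
  step 1 (a): {n1}
  step 2 (c): no successor for Q

NO — witness ⟨ac⟩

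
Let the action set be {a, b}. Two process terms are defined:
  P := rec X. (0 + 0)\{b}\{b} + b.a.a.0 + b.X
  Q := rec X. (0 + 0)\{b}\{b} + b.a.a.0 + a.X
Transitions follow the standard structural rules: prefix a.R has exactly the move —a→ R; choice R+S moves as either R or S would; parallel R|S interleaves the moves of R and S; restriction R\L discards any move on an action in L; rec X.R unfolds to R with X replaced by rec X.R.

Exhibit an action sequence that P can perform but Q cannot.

bb

LTS(P): 4 reachable states
  u0 = rec X. (0 + 0)\{b}\{b} + b.a.a.0 + b.X :: —b→ u0, —b→ u1
  u1 = a.a.0 :: —a→ u2
  u2 = a.0 :: —a→ u3
  u3 = 0 :: ∅
LTS(Q): 4 reachable states
  v0 = rec X. (0 + 0)\{b}\{b} + b.a.a.0 + a.X :: —a→ v0, —b→ v1
  v1 = a.a.0 :: —a→ v2
  v2 = a.0 :: —a→ v3
  v3 = 0 :: ∅
Trace ⟨bb⟩ through P, begin at {u0}:
  step 1 (b): {u0, u1}
  step 2 (b): {u0, u1}
  P completes σ.
Trace ⟨bb⟩ through Q, begin at {v0}:
  step 1 (b): {v1}
  step 2 (b): no successor for Q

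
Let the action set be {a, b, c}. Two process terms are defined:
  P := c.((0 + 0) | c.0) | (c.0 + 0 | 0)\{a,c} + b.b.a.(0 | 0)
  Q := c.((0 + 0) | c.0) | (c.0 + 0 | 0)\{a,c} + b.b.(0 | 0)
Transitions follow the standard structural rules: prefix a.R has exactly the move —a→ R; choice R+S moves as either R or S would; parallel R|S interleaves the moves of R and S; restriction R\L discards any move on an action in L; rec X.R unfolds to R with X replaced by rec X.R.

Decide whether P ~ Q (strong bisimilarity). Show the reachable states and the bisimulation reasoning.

P's transition system — 6 states:
  p0 = c.((0 + 0) | c.0) | (c.0 + 0 | 0)\{a,c} + b.b.a.(0 | 0) ⊢ —b→ p1, —c→ p2
  p1 = b.a.(0 | 0) ⊢ —b→ p3
  p2 = (0 + 0) | c.0 | (c.0 + 0 | 0)\{a,c} ⊢ —c→ p4
  p3 = a.(0 | 0) ⊢ —a→ p5
  p4 = (0 + 0) | 0 | (c.0 + 0 | 0)\{a,c} ⊢ ∅
  p5 = 0 | 0 ⊢ ∅
Q's transition system — 5 states:
  q0 = c.((0 + 0) | c.0) | (c.0 + 0 | 0)\{a,c} + b.b.(0 | 0) ⊢ —b→ q1, —c→ q2
  q1 = b.(0 | 0) ⊢ —b→ q3
  q2 = (0 + 0) | c.0 | (c.0 + 0 | 0)\{a,c} ⊢ —c→ q4
  q3 = 0 | 0 ⊢ ∅
  q4 = (0 + 0) | 0 | (c.0 + 0 | 0)\{a,c} ⊢ ∅
Coarsest stable partition (strong bisimilarity classes):
  B0 = {p0}
  B1 = {p1}
  B2 = {p3}
  B3 = {p4, p5, q3, q4}
  B4 = {p2, q2}
  B5 = {q0}
  B6 = {q1}
p0 ∈ B0, q0 ∈ B5 → different blocks

P ≁ Q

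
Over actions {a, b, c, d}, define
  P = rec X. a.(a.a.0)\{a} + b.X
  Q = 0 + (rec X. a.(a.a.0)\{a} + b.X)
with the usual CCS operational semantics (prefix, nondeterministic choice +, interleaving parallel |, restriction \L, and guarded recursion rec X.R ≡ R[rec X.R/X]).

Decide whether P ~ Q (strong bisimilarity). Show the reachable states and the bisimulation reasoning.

LTS(P): 2 reachable states
  p0 = rec X. a.(a.a.0)\{a} + b.X ⊢ -a-> p1, -b-> p0
  p1 = (a.a.0)\{a} ⊢ stopped
LTS(Q): 3 reachable states
  q0 = 0 + (rec X. a.(a.a.0)\{a} + b.X) ⊢ -a-> q1, -b-> q2
  q1 = (a.a.0)\{a} ⊢ stopped
  q2 = rec X. a.(a.a.0)\{a} + b.X ⊢ -a-> q1, -b-> q2
Coarsest stable partition (strong bisimilarity classes):
  B0 = {p0, q0, q2}
  B1 = {p1, q1}
p0 ∈ B0, q0 ∈ B0 → same block

YES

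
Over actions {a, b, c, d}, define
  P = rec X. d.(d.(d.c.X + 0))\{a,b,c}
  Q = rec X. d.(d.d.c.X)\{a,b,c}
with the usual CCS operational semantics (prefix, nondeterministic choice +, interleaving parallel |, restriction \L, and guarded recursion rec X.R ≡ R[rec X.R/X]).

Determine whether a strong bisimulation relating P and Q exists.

bisimilar

P's transition system — 4 states:
  p0 = rec X. d.(d.(d.c.X + 0))\{a,b,c} | --d--▸ p1
  p1 = (d.(d.c.(rec X. d.(d.(d.c.X + 0))\{a,b,c}) + 0))\{a,b,c} | --d--▸ p2
  p2 = (d.c.(rec X. d.(d.(d.c.X + 0))\{a,b,c}) + 0)\{a,b,c} | --d--▸ p3
  p3 = (c.(rec X. d.(d.(d.c.X + 0))\{a,b,c}))\{a,b,c} | deadlocked
Q's transition system — 4 states:
  q0 = rec X. d.(d.d.c.X)\{a,b,c} | --d--▸ q1
  q1 = (d.d.c.(rec X. d.(d.d.c.X)\{a,b,c}))\{a,b,c} | --d--▸ q2
  q2 = (d.c.(rec X. d.(d.d.c.X)\{a,b,c}))\{a,b,c} | --d--▸ q3
  q3 = (c.(rec X. d.(d.d.c.X)\{a,b,c}))\{a,b,c} | deadlocked
Partition-refinement fixed point:
  B0 = {p0, q0}
  B1 = {p1, q1}
  B2 = {p2, q2}
  B3 = {p3, q3}
p0 ∈ B0, q0 ∈ B0 → same block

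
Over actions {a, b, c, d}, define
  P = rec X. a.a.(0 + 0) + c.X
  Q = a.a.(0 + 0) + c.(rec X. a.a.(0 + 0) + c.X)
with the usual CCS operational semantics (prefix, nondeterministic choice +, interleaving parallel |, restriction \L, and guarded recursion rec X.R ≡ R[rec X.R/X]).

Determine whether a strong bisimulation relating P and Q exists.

P's transition system — 3 states:
  m0 = rec X. a.a.(0 + 0) + c.X :: -a-> m1, -c-> m0
  m1 = a.(0 + 0) :: -a-> m2
  m2 = 0 + 0 :: ·
Q's transition system — 4 states:
  n0 = a.a.(0 + 0) + c.(rec X. a.a.(0 + 0) + c.X) :: -a-> n1, -c-> n2
  n1 = a.(0 + 0) :: -a-> n3
  n2 = rec X. a.a.(0 + 0) + c.X :: -a-> n1, -c-> n2
  n3 = 0 + 0 :: ·
Partition-refinement fixed point:
  B0 = {m0, n0, n2}
  B1 = {m1, n1}
  B2 = {m2, n3}
m0 ∈ B0, n0 ∈ B0 → same block

P ~ Q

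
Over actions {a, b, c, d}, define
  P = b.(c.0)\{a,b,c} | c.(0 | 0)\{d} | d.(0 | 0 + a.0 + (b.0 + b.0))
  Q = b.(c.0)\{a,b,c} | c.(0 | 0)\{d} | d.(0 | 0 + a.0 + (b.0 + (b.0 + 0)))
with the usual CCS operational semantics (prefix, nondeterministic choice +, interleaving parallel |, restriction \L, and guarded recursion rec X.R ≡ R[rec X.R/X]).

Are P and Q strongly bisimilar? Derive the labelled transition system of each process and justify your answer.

Reachable graph of P (12 states):
  p0 = b.(c.0)\{a,b,c} | c.(0 | 0)\{d} | d.(0 | 0 + a.0 + (b.0 + b.0)) :: --b--▸ p1, --c--▸ p2, --d--▸ p3
  p1 = (c.0)\{a,b,c} | c.(0 | 0)\{d} | d.(0 | 0 + a.0 + (b.0 + b.0)) :: --c--▸ p4, --d--▸ p5
  p2 = b.(c.0)\{a,b,c} | (0 | 0)\{d} | d.(0 | 0 + a.0 + (b.0 + b.0)) :: --b--▸ p4, --d--▸ p6
  p3 = b.(c.0)\{a,b,c} | c.(0 | 0)\{d} | (0 | 0 + a.0 + (b.0 + b.0)) :: --a--▸ p7, --b--▸ p5, --b--▸ p7, --c--▸ p6
  p4 = (c.0)\{a,b,c} | (0 | 0)\{d} | d.(0 | 0 + a.0 + (b.0 + b.0)) :: --d--▸ p8
  p5 = (c.0)\{a,b,c} | c.(0 | 0)\{d} | (0 | 0 + a.0 + (b.0 + b.0)) :: --a--▸ p9, --b--▸ p9, --c--▸ p8
  p6 = b.(c.0)\{a,b,c} | (0 | 0)\{d} | (0 | 0 + a.0 + (b.0 + b.0)) :: --a--▸ p10, --b--▸ p10, --b--▸ p8
  p7 = b.(c.0)\{a,b,c} | c.(0 | 0)\{d} | 0 :: --b--▸ p9, --c--▸ p10
  p8 = (c.0)\{a,b,c} | (0 | 0)\{d} | (0 | 0 + a.0 + (b.0 + b.0)) :: --a--▸ p11, --b--▸ p11
  p9 = (c.0)\{a,b,c} | c.(0 | 0)\{d} | 0 :: --c--▸ p11
  p10 = b.(c.0)\{a,b,c} | (0 | 0)\{d} | 0 :: --b--▸ p11
  p11 = (c.0)\{a,b,c} | (0 | 0)\{d} | 0 :: ∅
Reachable graph of Q (12 states):
  q0 = b.(c.0)\{a,b,c} | c.(0 | 0)\{d} | d.(0 | 0 + a.0 + (b.0 + (b.0 + 0))) :: --b--▸ q1, --c--▸ q2, --d--▸ q3
  q1 = (c.0)\{a,b,c} | c.(0 | 0)\{d} | d.(0 | 0 + a.0 + (b.0 + (b.0 + 0))) :: --c--▸ q4, --d--▸ q5
  q2 = b.(c.0)\{a,b,c} | (0 | 0)\{d} | d.(0 | 0 + a.0 + (b.0 + (b.0 + 0))) :: --b--▸ q4, --d--▸ q6
  q3 = b.(c.0)\{a,b,c} | c.(0 | 0)\{d} | (0 | 0 + a.0 + (b.0 + (b.0 + 0))) :: --a--▸ q7, --b--▸ q5, --b--▸ q7, --c--▸ q6
  q4 = (c.0)\{a,b,c} | (0 | 0)\{d} | d.(0 | 0 + a.0 + (b.0 + (b.0 + 0))) :: --d--▸ q8
  q5 = (c.0)\{a,b,c} | c.(0 | 0)\{d} | (0 | 0 + a.0 + (b.0 + (b.0 + 0))) :: --a--▸ q9, --b--▸ q9, --c--▸ q8
  q6 = b.(c.0)\{a,b,c} | (0 | 0)\{d} | (0 | 0 + a.0 + (b.0 + (b.0 + 0))) :: --a--▸ q10, --b--▸ q10, --b--▸ q8
  q7 = b.(c.0)\{a,b,c} | c.(0 | 0)\{d} | 0 :: --b--▸ q9, --c--▸ q10
  q8 = (c.0)\{a,b,c} | (0 | 0)\{d} | (0 | 0 + a.0 + (b.0 + (b.0 + 0))) :: --a--▸ q11, --b--▸ q11
  q9 = (c.0)\{a,b,c} | c.(0 | 0)\{d} | 0 :: --c--▸ q11
  q10 = b.(c.0)\{a,b,c} | (0 | 0)\{d} | 0 :: --b--▸ q11
  q11 = (c.0)\{a,b,c} | (0 | 0)\{d} | 0 :: ∅
Partition-refinement fixed point:
  B0 = {p0, q0}
  B1 = {p3, q3}
  B2 = {p5, q5}
  B3 = {p9, q9}
  B4 = {p11, q11}
  B5 = {p8, q8}
  B6 = {p7, q7}
  B7 = {p10, q10}
  B8 = {p6, q6}
  B9 = {p2, q2}
  B10 = {p4, q4}
  B11 = {p1, q1}
p0 ∈ B0, q0 ∈ B0 → same block

YES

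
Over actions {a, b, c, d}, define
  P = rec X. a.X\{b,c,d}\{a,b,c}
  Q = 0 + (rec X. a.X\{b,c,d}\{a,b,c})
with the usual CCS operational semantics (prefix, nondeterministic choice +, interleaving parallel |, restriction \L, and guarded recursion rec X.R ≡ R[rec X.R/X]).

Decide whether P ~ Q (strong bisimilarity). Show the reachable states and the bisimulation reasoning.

LTS(P): 2 reachable states
  s0 = rec X. a.X\{b,c,d}\{a,b,c} ⊢ --a--▸ s1
  s1 = (rec X. a.X\{b,c,d}\{a,b,c})\{b,c,d}\{a,b,c} ⊢ ·
LTS(Q): 2 reachable states
  t0 = 0 + (rec X. a.X\{b,c,d}\{a,b,c}) ⊢ --a--▸ t1
  t1 = (rec X. a.X\{b,c,d}\{a,b,c})\{b,c,d}\{a,b,c} ⊢ ·
Bisimilarity quotient blocks:
  B0 = {s0, t0}
  B1 = {s1, t1}
s0 ∈ B0, t0 ∈ B0 → same block

bisimilar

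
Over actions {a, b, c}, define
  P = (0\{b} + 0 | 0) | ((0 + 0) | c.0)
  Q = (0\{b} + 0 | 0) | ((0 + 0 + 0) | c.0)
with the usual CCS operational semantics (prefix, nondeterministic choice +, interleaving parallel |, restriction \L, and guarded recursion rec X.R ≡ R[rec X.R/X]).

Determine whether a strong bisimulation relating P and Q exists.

YES

LTS(P): 2 reachable states
  s0 = (0\{b} + 0 | 0) | ((0 + 0) | c.0) → ··c··> s1
  s1 = (0\{b} + 0 | 0) | ((0 + 0) | 0) → ·
LTS(Q): 2 reachable states
  t0 = (0\{b} + 0 | 0) | ((0 + 0 + 0) | c.0) → ··c··> t1
  t1 = (0\{b} + 0 | 0) | ((0 + 0 + 0) | 0) → ·
Partition-refinement fixed point:
  B0 = {s0, t0}
  B1 = {s1, t1}
s0 ∈ B0, t0 ∈ B0 → same block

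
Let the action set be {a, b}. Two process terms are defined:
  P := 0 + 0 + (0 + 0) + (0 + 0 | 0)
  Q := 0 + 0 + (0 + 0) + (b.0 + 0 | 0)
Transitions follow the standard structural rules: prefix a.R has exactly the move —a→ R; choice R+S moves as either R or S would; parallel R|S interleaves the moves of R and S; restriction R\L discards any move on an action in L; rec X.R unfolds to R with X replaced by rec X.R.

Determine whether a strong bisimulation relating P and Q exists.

LTS(P): 1 reachable states
  u0 = 0 + 0 + (0 + 0) + (0 + 0 | 0) :: ·
LTS(Q): 2 reachable states
  v0 = 0 + 0 + (0 + 0) + (b.0 + 0 | 0) :: --b--▸ v1
  v1 = 0 :: ·
Coarsest stable partition (strong bisimilarity classes):
  B0 = {u0, v1}
  B1 = {v0}
u0 ∈ B0, v0 ∈ B1 → different blocks

P ≁ Q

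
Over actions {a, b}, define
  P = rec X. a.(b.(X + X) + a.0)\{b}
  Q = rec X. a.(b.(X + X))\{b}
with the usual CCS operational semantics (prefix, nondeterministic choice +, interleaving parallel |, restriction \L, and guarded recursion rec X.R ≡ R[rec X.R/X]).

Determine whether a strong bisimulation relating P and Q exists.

not bisimilar

LTS(P): 3 reachable states
  u0 = rec X. a.(b.(X + X) + a.0)\{b} ⊢ --a--▸ u1
  u1 = (b.((rec X. a.(b.(X + X) + a.0)\{b}) + (rec X. a.(b.(X + X) + a.0)\{b})) + a.0)\{b} ⊢ --a--▸ u2
  u2 = 0\{b} ⊢ (no moves)
LTS(Q): 2 reachable states
  v0 = rec X. a.(b.(X + X))\{b} ⊢ --a--▸ v1
  v1 = (b.((rec X. a.(b.(X + X))\{b}) + (rec X. a.(b.(X + X))\{b})))\{b} ⊢ (no moves)
Coarsest stable partition (strong bisimilarity classes):
  B0 = {u0}
  B1 = {u1, v0}
  B2 = {u2, v1}
u0 ∈ B0, v0 ∈ B1 → different blocks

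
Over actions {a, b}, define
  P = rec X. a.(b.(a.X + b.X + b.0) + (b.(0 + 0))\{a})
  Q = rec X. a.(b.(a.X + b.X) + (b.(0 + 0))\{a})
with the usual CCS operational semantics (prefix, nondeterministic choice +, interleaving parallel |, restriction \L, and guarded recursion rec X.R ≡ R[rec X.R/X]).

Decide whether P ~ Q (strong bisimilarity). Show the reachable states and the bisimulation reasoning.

Reachable graph of P (5 states):
  s0 = rec X. a.(b.(a.X + b.X + b.0) + (b.(0 + 0))\{a}) :: --a--▸ s1
  s1 = b.(a.(rec X. a.(b.(a.X + b.X + b.0) + (b.(0 + 0))\{a})) + b.(rec X. a.(b.(a.X + b.X + b.0) + (b.(0 + 0))\{a})) + b.0) + (b.(0 + 0))\{a} :: --b--▸ s2, --b--▸ s3
  s2 = (0 + 0)\{a} :: ∅
  s3 = a.(rec X. a.(b.(a.X + b.X + b.0) + (b.(0 + 0))\{a})) + b.(rec X. a.(b.(a.X + b.X + b.0) + (b.(0 + 0))\{a})) + b.0 :: --a--▸ s0, --b--▸ s0, --b--▸ s4
  s4 = 0 :: ∅
Reachable graph of Q (4 states):
  t0 = rec X. a.(b.(a.X + b.X) + (b.(0 + 0))\{a}) :: --a--▸ t1
  t1 = b.(a.(rec X. a.(b.(a.X + b.X) + (b.(0 + 0))\{a})) + b.(rec X. a.(b.(a.X + b.X) + (b.(0 + 0))\{a}))) + (b.(0 + 0))\{a} :: --b--▸ t2, --b--▸ t3
  t2 = (0 + 0)\{a} :: ∅
  t3 = a.(rec X. a.(b.(a.X + b.X) + (b.(0 + 0))\{a})) + b.(rec X. a.(b.(a.X + b.X) + (b.(0 + 0))\{a})) :: --a--▸ t0, --b--▸ t0
Coarsest stable partition (strong bisimilarity classes):
  B0 = {s0}
  B1 = {s1}
  B2 = {s3}
  B3 = {s2, s4, t2}
  B4 = {t0}
  B5 = {t1}
  B6 = {t3}
s0 ∈ B0, t0 ∈ B4 → different blocks

P ≁ Q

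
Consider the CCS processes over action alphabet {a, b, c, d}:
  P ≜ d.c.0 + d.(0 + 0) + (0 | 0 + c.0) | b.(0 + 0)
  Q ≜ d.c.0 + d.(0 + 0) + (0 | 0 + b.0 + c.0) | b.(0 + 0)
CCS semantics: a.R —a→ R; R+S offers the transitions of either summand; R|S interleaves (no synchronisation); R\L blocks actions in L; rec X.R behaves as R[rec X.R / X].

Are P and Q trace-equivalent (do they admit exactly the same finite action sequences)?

trace-distinct — witness ⟨bb⟩

Reachable graph of P (7 states):
  m0 = d.c.0 + d.(0 + 0) + (0 | 0 + c.0) | b.(0 + 0) has moves =b=> m1, =c=> m2, =d=> m3, =d=> m4
  m1 = (0 | 0 + c.0) | (0 + 0) has moves =c=> m5
  m2 = 0 | b.(0 + 0) has moves =b=> m5
  m3 = 0 + 0 has moves ·
  m4 = c.0 has moves =c=> m6
  m5 = 0 | (0 + 0) has moves ·
  m6 = 0 has moves ·
Reachable graph of Q (7 states):
  n0 = d.c.0 + d.(0 + 0) + (0 | 0 + b.0 + c.0) | b.(0 + 0) has moves =b=> n1, =b=> n2, =c=> n2, =d=> n3, =d=> n4
  n1 = (0 | 0 + b.0 + c.0) | (0 + 0) has moves =b=> n5, =c=> n5
  n2 = 0 | b.(0 + 0) has moves =b=> n5
  n3 = 0 + 0 has moves ·
  n4 = c.0 has moves =c=> n6
  n5 = 0 | (0 + 0) has moves ·
  n6 = 0 has moves ·
Trace ⟨bb⟩ through Q, begin at {n0}:
  after b @ step 1: {n1, n2}
  after b @ step 2: {n5}
  — Q admits the full trace.
Trace ⟨bb⟩ through P, begin at {m0}:
  after b @ step 1: {m1}
  after b @ step 2: ∅ (P stuck)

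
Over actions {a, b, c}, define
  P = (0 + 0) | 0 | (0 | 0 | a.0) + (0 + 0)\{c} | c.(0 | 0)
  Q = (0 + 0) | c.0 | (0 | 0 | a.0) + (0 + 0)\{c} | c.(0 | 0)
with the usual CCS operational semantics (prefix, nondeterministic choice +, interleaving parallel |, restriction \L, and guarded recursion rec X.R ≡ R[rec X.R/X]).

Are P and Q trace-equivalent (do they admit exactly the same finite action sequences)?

LTS(P): 3 reachable states
  u0 = (0 + 0) | 0 | (0 | 0 | a.0) + (0 + 0)\{c} | c.(0 | 0) :: ··a··> u1, ··c··> u2
  u1 = (0 + 0) | 0 | (0 | 0 | 0) :: deadlocked
  u2 = (0 + 0)\{c} | (0 | 0) :: deadlocked
LTS(Q): 5 reachable states
  v0 = (0 + 0) | c.0 | (0 | 0 | a.0) + (0 + 0)\{c} | c.(0 | 0) :: ··a··> v1, ··c··> v2, ··c··> v3
  v1 = (0 + 0) | c.0 | (0 | 0 | 0) :: ··c··> v4
  v2 = (0 + 0) | 0 | (0 | 0 | a.0) :: ··a··> v4
  v3 = (0 + 0)\{c} | (0 | 0) :: deadlocked
  v4 = (0 + 0) | 0 | (0 | 0 | 0) :: deadlocked
Executing ac from Q (initial set {v0}):
  [1] a ⇒ {v1}
  [2] c ⇒ {v4}
  — Q admits the full trace.
Executing ac from P (initial set {u0}):
  [1] a ⇒ {u1}
  [2] c ⇒ ∅  — P cannot continue

traces(P) ≠ traces(Q) — witness ⟨ac⟩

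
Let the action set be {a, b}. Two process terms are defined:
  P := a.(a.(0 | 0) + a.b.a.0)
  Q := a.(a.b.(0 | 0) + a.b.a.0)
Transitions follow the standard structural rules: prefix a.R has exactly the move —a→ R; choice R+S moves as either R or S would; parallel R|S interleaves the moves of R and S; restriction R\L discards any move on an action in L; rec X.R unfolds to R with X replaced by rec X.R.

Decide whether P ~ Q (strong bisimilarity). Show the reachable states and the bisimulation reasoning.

P ≁ Q

P's transition system — 6 states:
  m0 = a.(a.(0 | 0) + a.b.a.0) has moves —a→ m1
  m1 = a.(0 | 0) + a.b.a.0 has moves —a→ m2, —a→ m3
  m2 = 0 | 0 has moves stopped
  m3 = b.a.0 has moves —b→ m4
  m4 = a.0 has moves —a→ m5
  m5 = 0 has moves stopped
Q's transition system — 7 states:
  n0 = a.(a.b.(0 | 0) + a.b.a.0) has moves —a→ n1
  n1 = a.b.(0 | 0) + a.b.a.0 has moves —a→ n2, —a→ n3
  n2 = b.(0 | 0) has moves —b→ n4
  n3 = b.a.0 has moves —b→ n5
  n4 = 0 | 0 has moves stopped
  n5 = a.0 has moves —a→ n6
  n6 = 0 has moves stopped
Partition-refinement fixed point:
  B0 = {m0}
  B1 = {m1}
  B2 = {m2, m5, n4, n6}
  B3 = {m3, n3}
  B4 = {m4, n5}
  B5 = {n0}
  B6 = {n1}
  B7 = {n2}
m0 ∈ B0, n0 ∈ B5 → different blocks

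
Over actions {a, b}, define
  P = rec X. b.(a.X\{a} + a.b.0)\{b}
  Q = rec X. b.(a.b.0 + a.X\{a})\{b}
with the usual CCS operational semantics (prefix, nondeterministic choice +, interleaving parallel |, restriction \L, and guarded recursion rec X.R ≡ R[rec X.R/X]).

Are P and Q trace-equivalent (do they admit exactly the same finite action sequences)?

trace-equivalent

P's transition system — 4 states:
  s0 = rec X. b.(a.X\{a} + a.b.0)\{b} | ··b··> s1
  s1 = (a.(rec X. b.(a.X\{a} + a.b.0)\{b})\{a} + a.b.0)\{b} | ··a··> s2, ··a··> s3
  s2 = (b.0)\{b} | ·
  s3 = (rec X. b.(a.X\{a} + a.b.0)\{b})\{a}\{b} | ·
Q's transition system — 4 states:
  t0 = rec X. b.(a.b.0 + a.X\{a})\{b} | ··b··> t1
  t1 = (a.b.0 + a.(rec X. b.(a.b.0 + a.X\{a})\{b})\{a})\{b} | ··a··> t2, ··a··> t3
  t2 = (b.0)\{b} | ·
  t3 = (rec X. b.(a.b.0 + a.X\{a})\{b})\{a}\{b} | ·
Partition-refinement fixed point:
  B0 = {s0, t0}
  B1 = {s1, t1}
  B2 = {s2, s3, t2, t3}
s0 ∈ B0, t0 ∈ B0 → same block
Bisimilar ⇒ trace-equivalent.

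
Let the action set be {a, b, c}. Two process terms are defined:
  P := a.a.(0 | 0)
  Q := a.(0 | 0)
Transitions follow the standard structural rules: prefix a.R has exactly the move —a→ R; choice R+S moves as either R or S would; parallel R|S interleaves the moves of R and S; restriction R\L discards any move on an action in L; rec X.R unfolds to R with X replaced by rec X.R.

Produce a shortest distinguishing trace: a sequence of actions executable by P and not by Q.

aa

Reachable graph of P (3 states):
  m0 = a.a.(0 | 0) :: --a--▸ m1
  m1 = a.(0 | 0) :: --a--▸ m2
  m2 = 0 | 0 :: deadlocked
Reachable graph of Q (2 states):
  n0 = a.(0 | 0) :: --a--▸ n1
  n1 = 0 | 0 :: deadlocked
Executing aa from P (initial set {m0}):
  after a @ step 1: {m1}
  after a @ step 2: {m2}
  ✓ P
Executing aa from Q (initial set {n0}):
  after a @ step 1: {n1}
  after a @ step 2: ∅ (Q stuck)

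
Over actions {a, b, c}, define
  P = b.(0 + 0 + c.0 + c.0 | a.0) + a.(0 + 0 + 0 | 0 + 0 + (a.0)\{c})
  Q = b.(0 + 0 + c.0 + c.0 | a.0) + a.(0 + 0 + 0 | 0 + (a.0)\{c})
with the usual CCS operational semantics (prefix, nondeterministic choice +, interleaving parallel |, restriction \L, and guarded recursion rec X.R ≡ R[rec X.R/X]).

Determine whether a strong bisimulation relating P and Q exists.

bisimilar

LTS(P): 8 reachable states
  p0 = b.(0 + 0 + c.0 + c.0 | a.0) + a.(0 + 0 + 0 | 0 + 0 + (a.0)\{c}) | =a=> p1, =b=> p2
  p1 = 0 + 0 + 0 | 0 + 0 + (a.0)\{c} | =a=> p3
  p2 = 0 + 0 + c.0 + c.0 | a.0 | =a=> p4, =c=> p5, =c=> p6
  p3 = 0\{c} | stopped
  p4 = c.0 | 0 | =c=> p7
  p5 = 0 | stopped
  p6 = 0 | a.0 | =a=> p7
  p7 = 0 | 0 | stopped
LTS(Q): 8 reachable states
  q0 = b.(0 + 0 + c.0 + c.0 | a.0) + a.(0 + 0 + 0 | 0 + (a.0)\{c}) | =a=> q1, =b=> q2
  q1 = 0 + 0 + 0 | 0 + (a.0)\{c} | =a=> q3
  q2 = 0 + 0 + c.0 + c.0 | a.0 | =a=> q4, =c=> q5, =c=> q6
  q3 = 0\{c} | stopped
  q4 = c.0 | 0 | =c=> q7
  q5 = 0 | stopped
  q6 = 0 | a.0 | =a=> q7
  q7 = 0 | 0 | stopped
Partition-refinement fixed point:
  B0 = {p0, q0}
  B1 = {p2, q2}
  B2 = {p4, q4}
  B3 = {p3, p5, p7, q3, q5, q7}
  B4 = {p1, p6, q1, q6}
p0 ∈ B0, q0 ∈ B0 → same block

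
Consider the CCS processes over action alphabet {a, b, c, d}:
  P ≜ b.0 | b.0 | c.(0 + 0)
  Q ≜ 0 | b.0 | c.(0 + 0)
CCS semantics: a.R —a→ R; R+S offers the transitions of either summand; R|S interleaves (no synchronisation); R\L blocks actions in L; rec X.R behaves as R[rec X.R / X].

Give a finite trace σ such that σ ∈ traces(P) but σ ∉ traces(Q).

LTS(P): 8 reachable states
  m0 = b.0 | b.0 | c.(0 + 0) has moves —b→ m1, —b→ m2, —c→ m3
  m1 = 0 | b.0 | c.(0 + 0) has moves —b→ m4, —c→ m5
  m2 = b.0 | 0 | c.(0 + 0) has moves —b→ m4, —c→ m6
  m3 = b.0 | b.0 | (0 + 0) has moves —b→ m5, —b→ m6
  m4 = 0 | 0 | c.(0 + 0) has moves —c→ m7
  m5 = 0 | b.0 | (0 + 0) has moves —b→ m7
  m6 = b.0 | 0 | (0 + 0) has moves —b→ m7
  m7 = 0 | 0 | (0 + 0) has moves ∅
LTS(Q): 4 reachable states
  n0 = 0 | b.0 | c.(0 + 0) has moves —b→ n1, —c→ n2
  n1 = 0 | 0 | c.(0 + 0) has moves —c→ n3
  n2 = 0 | b.0 | (0 + 0) has moves —b→ n3
  n3 = 0 | 0 | (0 + 0) has moves ∅
Trace ⟨bb⟩ through P, begin at {m0}:
  step 1 (b): {m1, m2}
  step 2 (b): {m4}
  — P admits the full trace.
Trace ⟨bb⟩ through Q, begin at {n0}:
  step 1 (b): {n1}
  step 2 (b): ∅ (Q stuck)

bb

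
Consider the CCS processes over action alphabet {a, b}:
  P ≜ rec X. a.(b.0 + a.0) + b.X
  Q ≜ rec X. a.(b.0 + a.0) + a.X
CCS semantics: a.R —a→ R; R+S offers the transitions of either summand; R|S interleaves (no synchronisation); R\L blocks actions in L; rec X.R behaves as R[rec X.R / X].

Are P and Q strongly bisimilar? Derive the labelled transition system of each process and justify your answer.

NO

LTS(P): 3 reachable states
  u0 = rec X. a.(b.0 + a.0) + b.X ⊢ —a→ u1, —b→ u0
  u1 = b.0 + a.0 ⊢ —a→ u2, —b→ u2
  u2 = 0 ⊢ deadlocked
LTS(Q): 3 reachable states
  v0 = rec X. a.(b.0 + a.0) + a.X ⊢ —a→ v0, —a→ v1
  v1 = b.0 + a.0 ⊢ —a→ v2, —b→ v2
  v2 = 0 ⊢ deadlocked
Coarsest stable partition (strong bisimilarity classes):
  B0 = {u0}
  B1 = {u1, v1}
  B2 = {u2, v2}
  B3 = {v0}
u0 ∈ B0, v0 ∈ B3 → different blocks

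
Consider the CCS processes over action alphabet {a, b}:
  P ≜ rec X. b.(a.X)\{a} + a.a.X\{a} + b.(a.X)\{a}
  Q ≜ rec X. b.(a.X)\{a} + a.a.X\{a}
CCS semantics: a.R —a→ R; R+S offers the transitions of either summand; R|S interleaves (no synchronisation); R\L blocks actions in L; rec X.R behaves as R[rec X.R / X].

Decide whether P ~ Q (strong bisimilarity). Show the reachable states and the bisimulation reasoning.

YES

LTS(P): 5 reachable states
  u0 = rec X. b.(a.X)\{a} + a.a.X\{a} + b.(a.X)\{a} | ··a··> u1, ··b··> u2
  u1 = a.(rec X. b.(a.X)\{a} + a.a.X\{a} + b.(a.X)\{a})\{a} | ··a··> u3
  u2 = (a.(rec X. b.(a.X)\{a} + a.a.X\{a} + b.(a.X)\{a}))\{a} | stopped
  u3 = (rec X. b.(a.X)\{a} + a.a.X\{a} + b.(a.X)\{a})\{a} | ··b··> u4
  u4 = (a.(rec X. b.(a.X)\{a} + a.a.X\{a} + b.(a.X)\{a}))\{a}\{a} | stopped
LTS(Q): 5 reachable states
  v0 = rec X. b.(a.X)\{a} + a.a.X\{a} | ··a··> v1, ··b··> v2
  v1 = a.(rec X. b.(a.X)\{a} + a.a.X\{a})\{a} | ··a··> v3
  v2 = (a.(rec X. b.(a.X)\{a} + a.a.X\{a}))\{a} | stopped
  v3 = (rec X. b.(a.X)\{a} + a.a.X\{a})\{a} | ··b··> v4
  v4 = (a.(rec X. b.(a.X)\{a} + a.a.X\{a}))\{a}\{a} | stopped
Bisimilarity quotient blocks:
  B0 = {u0, v0}
  B1 = {u2, u4, v2, v4}
  B2 = {u1, v1}
  B3 = {u3, v3}
u0 ∈ B0, v0 ∈ B0 → same block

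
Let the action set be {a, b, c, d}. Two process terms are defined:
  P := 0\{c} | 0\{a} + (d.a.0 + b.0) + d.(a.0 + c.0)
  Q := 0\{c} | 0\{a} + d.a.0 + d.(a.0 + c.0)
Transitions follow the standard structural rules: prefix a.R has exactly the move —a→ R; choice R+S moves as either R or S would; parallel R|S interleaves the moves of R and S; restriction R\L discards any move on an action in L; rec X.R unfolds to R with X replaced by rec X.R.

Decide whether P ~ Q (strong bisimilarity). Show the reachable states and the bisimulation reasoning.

NO

P's transition system — 4 states:
  s0 = 0\{c} | 0\{a} + (d.a.0 + b.0) + d.(a.0 + c.0) has moves —b→ s1, —d→ s2, —d→ s3
  s1 = 0 has moves ∅
  s2 = a.0 has moves —a→ s1
  s3 = a.0 + c.0 has moves —a→ s1, —c→ s1
Q's transition system — 4 states:
  t0 = 0\{c} | 0\{a} + d.a.0 + d.(a.0 + c.0) has moves —d→ t1, —d→ t2
  t1 = a.0 has moves —a→ t3
  t2 = a.0 + c.0 has moves —a→ t3, —c→ t3
  t3 = 0 has moves ∅
Coarsest stable partition (strong bisimilarity classes):
  B0 = {s0}
  B1 = {s3, t2}
  B2 = {s1, t3}
  B3 = {s2, t1}
  B4 = {t0}
s0 ∈ B0, t0 ∈ B4 → different blocks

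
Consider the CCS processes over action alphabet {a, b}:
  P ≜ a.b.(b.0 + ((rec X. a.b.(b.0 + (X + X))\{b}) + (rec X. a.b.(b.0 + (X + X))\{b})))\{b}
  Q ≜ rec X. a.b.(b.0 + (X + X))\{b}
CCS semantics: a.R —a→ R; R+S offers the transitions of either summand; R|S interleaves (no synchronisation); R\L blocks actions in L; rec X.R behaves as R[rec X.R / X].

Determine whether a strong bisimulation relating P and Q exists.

P's transition system — 4 states:
  s0 = a.b.(b.0 + ((rec X. a.b.(b.0 + (X + X))\{b}) + (rec X. a.b.(b.0 + (X + X))\{b})))\{b} | --a--▸ s1
  s1 = b.(b.0 + ((rec X. a.b.(b.0 + (X + X))\{b}) + (rec X. a.b.(b.0 + (X + X))\{b})))\{b} | --b--▸ s2
  s2 = (b.0 + ((rec X. a.b.(b.0 + (X + X))\{b}) + (rec X. a.b.(b.0 + (X + X))\{b})))\{b} | --a--▸ s3
  s3 = (b.(b.0 + ((rec X. a.b.(b.0 + (X + X))\{b}) + (rec X. a.b.(b.0 + (X + X))\{b})))\{b})\{b} | ·
Q's transition system — 4 states:
  t0 = rec X. a.b.(b.0 + (X + X))\{b} | --a--▸ t1
  t1 = b.(b.0 + ((rec X. a.b.(b.0 + (X + X))\{b}) + (rec X. a.b.(b.0 + (X + X))\{b})))\{b} | --b--▸ t2
  t2 = (b.0 + ((rec X. a.b.(b.0 + (X + X))\{b}) + (rec X. a.b.(b.0 + (X + X))\{b})))\{b} | --a--▸ t3
  t3 = (b.(b.0 + ((rec X. a.b.(b.0 + (X + X))\{b}) + (rec X. a.b.(b.0 + (X + X))\{b})))\{b})\{b} | ·
Partition-refinement fixed point:
  B0 = {s0, t0}
  B1 = {s1, t1}
  B2 = {s2, t2}
  B3 = {s3, t3}
s0 ∈ B0, t0 ∈ B0 → same block

P ~ Q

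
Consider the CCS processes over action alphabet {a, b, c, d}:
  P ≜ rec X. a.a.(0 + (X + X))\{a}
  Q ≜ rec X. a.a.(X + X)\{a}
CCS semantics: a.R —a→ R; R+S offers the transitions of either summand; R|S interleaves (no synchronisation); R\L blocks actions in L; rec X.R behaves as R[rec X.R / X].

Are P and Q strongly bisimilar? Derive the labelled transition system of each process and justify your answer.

bisimilar

LTS(P): 3 reachable states
  u0 = rec X. a.a.(0 + (X + X))\{a} → =a=> u1
  u1 = a.(0 + ((rec X. a.a.(0 + (X + X))\{a}) + (rec X. a.a.(0 + (X + X))\{a})))\{a} → =a=> u2
  u2 = (0 + ((rec X. a.a.(0 + (X + X))\{a}) + (rec X. a.a.(0 + (X + X))\{a})))\{a} → ·
LTS(Q): 3 reachable states
  v0 = rec X. a.a.(X + X)\{a} → =a=> v1
  v1 = a.((rec X. a.a.(X + X)\{a}) + (rec X. a.a.(X + X)\{a}))\{a} → =a=> v2
  v2 = ((rec X. a.a.(X + X)\{a}) + (rec X. a.a.(X + X)\{a}))\{a} → ·
Partition-refinement fixed point:
  B0 = {u0, v0}
  B1 = {u1, v1}
  B2 = {u2, v2}
u0 ∈ B0, v0 ∈ B0 → same block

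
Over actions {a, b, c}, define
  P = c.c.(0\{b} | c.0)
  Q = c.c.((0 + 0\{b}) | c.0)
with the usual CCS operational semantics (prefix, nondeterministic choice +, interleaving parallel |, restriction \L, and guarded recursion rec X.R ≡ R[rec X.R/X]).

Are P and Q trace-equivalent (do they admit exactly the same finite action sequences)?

Reachable graph of P (4 states):
  s0 = c.c.(0\{b} | c.0) ⊢ =c=> s1
  s1 = c.(0\{b} | c.0) ⊢ =c=> s2
  s2 = 0\{b} | c.0 ⊢ =c=> s3
  s3 = 0\{b} | 0 ⊢ deadlocked
Reachable graph of Q (4 states):
  t0 = c.c.((0 + 0\{b}) | c.0) ⊢ =c=> t1
  t1 = c.((0 + 0\{b}) | c.0) ⊢ =c=> t2
  t2 = (0 + 0\{b}) | c.0 ⊢ =c=> t3
  t3 = (0 + 0\{b}) | 0 ⊢ deadlocked
Bisimilarity quotient blocks:
  B0 = {s0, t0}
  B1 = {s1, t1}
  B2 = {s2, t2}
  B3 = {s3, t3}
s0 ∈ B0, t0 ∈ B0 → same block
Bisimilar ⇒ trace-equivalent.

trace-equivalent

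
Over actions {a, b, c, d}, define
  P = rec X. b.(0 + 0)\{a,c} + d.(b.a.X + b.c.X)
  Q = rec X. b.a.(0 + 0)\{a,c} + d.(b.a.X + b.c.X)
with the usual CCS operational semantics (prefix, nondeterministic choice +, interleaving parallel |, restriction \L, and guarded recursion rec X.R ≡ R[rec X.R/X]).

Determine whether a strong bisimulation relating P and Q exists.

P's transition system — 5 states:
  m0 = rec X. b.(0 + 0)\{a,c} + d.(b.a.X + b.c.X) ⊢ =b=> m1, =d=> m2
  m1 = (0 + 0)\{a,c} ⊢ ∅
  m2 = b.a.(rec X. b.(0 + 0)\{a,c} + d.(b.a.X + b.c.X)) + b.c.(rec X. b.(0 + 0)\{a,c} + d.(b.a.X + b.c.X)) ⊢ =b=> m3, =b=> m4
  m3 = a.(rec X. b.(0 + 0)\{a,c} + d.(b.a.X + b.c.X)) ⊢ =a=> m0
  m4 = c.(rec X. b.(0 + 0)\{a,c} + d.(b.a.X + b.c.X)) ⊢ =c=> m0
Q's transition system — 6 states:
  n0 = rec X. b.a.(0 + 0)\{a,c} + d.(b.a.X + b.c.X) ⊢ =b=> n1, =d=> n2
  n1 = a.(0 + 0)\{a,c} ⊢ =a=> n3
  n2 = b.a.(rec X. b.a.(0 + 0)\{a,c} + d.(b.a.X + b.c.X)) + b.c.(rec X. b.a.(0 + 0)\{a,c} + d.(b.a.X + b.c.X)) ⊢ =b=> n4, =b=> n5
  n3 = (0 + 0)\{a,c} ⊢ ∅
  n4 = a.(rec X. b.a.(0 + 0)\{a,c} + d.(b.a.X + b.c.X)) ⊢ =a=> n0
  n5 = c.(rec X. b.a.(0 + 0)\{a,c} + d.(b.a.X + b.c.X)) ⊢ =c=> n0
Coarsest stable partition (strong bisimilarity classes):
  B0 = {m0}
  B1 = {m1, n3}
  B2 = {m2}
  B3 = {m4}
  B4 = {m3}
  B5 = {n0}
  B6 = {n1}
  B7 = {n2}
  B8 = {n4}
  B9 = {n5}
m0 ∈ B0, n0 ∈ B5 → different blocks

not bisimilar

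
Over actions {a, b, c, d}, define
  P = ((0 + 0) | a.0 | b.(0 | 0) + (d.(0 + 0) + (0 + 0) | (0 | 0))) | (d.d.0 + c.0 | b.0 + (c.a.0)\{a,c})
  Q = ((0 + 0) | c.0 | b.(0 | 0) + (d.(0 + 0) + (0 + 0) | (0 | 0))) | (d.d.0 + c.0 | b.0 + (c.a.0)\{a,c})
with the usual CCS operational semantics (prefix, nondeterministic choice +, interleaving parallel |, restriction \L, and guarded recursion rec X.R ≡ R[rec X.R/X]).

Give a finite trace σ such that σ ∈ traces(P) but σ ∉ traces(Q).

a

P's transition system — 30 states:
  u0 = ((0 + 0) | a.0 | b.(0 | 0) + (d.(0 + 0) + (0 + 0) | (0 | 0))) | (d.d.0 + c.0 | b.0 + (c.a.0)\{a,c}) ⊢ ··a··> u1, ··b··> u2, ··b··> u3, ··c··> u4, ··d··> u5, ··d··> u6
  u1 = (0 + 0) | 0 | b.(0 | 0) | (d.d.0 + c.0 | b.0 + (c.a.0)\{a,c}) ⊢ ··b··> u7, ··b··> u8, ··c··> u9, ··d··> u10
  u2 = ((0 + 0) | a.0 | b.(0 | 0) + (d.(0 + 0) + (0 + 0) | (0 | 0))) | (c.0 | 0) ⊢ ··a··> u8, ··b··> u11, ··c··> u12, ··d··> u13
  u3 = (0 + 0) | a.0 | (0 | 0) | (d.d.0 + c.0 | b.0 + (c.a.0)\{a,c}) ⊢ ··a··> u7, ··b··> u11, ··c··> u14, ··d··> u15
  u4 = ((0 + 0) | a.0 | b.(0 | 0) + (d.(0 + 0) + (0 + 0) | (0 | 0))) | (0 | b.0) ⊢ ··a··> u9, ··b··> u12, ··b··> u14, ··d··> u16
  u5 = ((0 + 0) | a.0 | b.(0 | 0) + (d.(0 + 0) + (0 + 0) | (0 | 0))) | d.0 ⊢ ··a··> u10, ··b··> u15, ··d··> u17, ··d··> u18
  u6 = (0 + 0) | (d.d.0 + c.0 | b.0 + (c.a.0)\{a,c}) ⊢ ··b··> u13, ··c··> u16, ··d··> u18
  u7 = (0 + 0) | 0 | (0 | 0) | (d.d.0 + c.0 | b.0 + (c.a.0)\{a,c}) ⊢ ··b··> u19, ··c··> u20, ··d··> u21
  u8 = (0 + 0) | 0 | b.(0 | 0) | (c.0 | 0) ⊢ ··b··> u19, ··c··> u22
  u9 = (0 + 0) | 0 | b.(0 | 0) | (0 | b.0) ⊢ ··b··> u20, ··b··> u22
  u10 = (0 + 0) | 0 | b.(0 | 0) | d.0 ⊢ ··b··> u21, ··d··> u23
  u11 = (0 + 0) | a.0 | (0 | 0) | (c.0 | 0) ⊢ ··a··> u19, ··c··> u24
  u12 = ((0 + 0) | a.0 | b.(0 | 0) + (d.(0 + 0) + (0 + 0) | (0 | 0))) | (0 | 0) ⊢ ··a··> u22, ··b··> u24, ··d··> u25
  u13 = (0 + 0) | (c.0 | 0) ⊢ ··c··> u25
  u14 = (0 + 0) | a.0 | (0 | 0) | (0 | b.0) ⊢ ··a··> u20, ··b··> u24
  u15 = (0 + 0) | a.0 | (0 | 0) | d.0 ⊢ ··a··> u21, ··d··> u26
  u16 = (0 + 0) | (0 | b.0) ⊢ ··b··> u25
  u17 = ((0 + 0) | a.0 | b.(0 | 0) + (d.(0 + 0) + (0 + 0) | (0 | 0))) | 0 ⊢ ··a··> u23, ··b··> u26, ··d··> u27
  u18 = (0 + 0) | d.0 ⊢ ··d··> u27
  u19 = (0 + 0) | 0 | (0 | 0) | (c.0 | 0) ⊢ ··c··> u28
  u20 = (0 + 0) | 0 | (0 | 0) | (0 | b.0) ⊢ ··b··> u28
  u21 = (0 + 0) | 0 | (0 | 0) | d.0 ⊢ ··d··> u29
  u22 = (0 + 0) | 0 | b.(0 | 0) | (0 | 0) ⊢ ··b··> u28
  u23 = (0 + 0) | 0 | b.(0 | 0) | 0 ⊢ ··b··> u29
  u24 = (0 + 0) | a.0 | (0 | 0) | (0 | 0) ⊢ ··a··> u28
  u25 = (0 + 0) | (0 | 0) ⊢ ·
  u26 = (0 + 0) | a.0 | (0 | 0) | 0 ⊢ ··a··> u29
  u27 = (0 + 0) | 0 ⊢ ·
  u28 = (0 + 0) | 0 | (0 | 0) | (0 | 0) ⊢ ·
  u29 = (0 + 0) | 0 | (0 | 0) | 0 ⊢ ·
Q's transition system — 30 states:
  v0 = ((0 + 0) | c.0 | b.(0 | 0) + (d.(0 + 0) + (0 + 0) | (0 | 0))) | (d.d.0 + c.0 | b.0 + (c.a.0)\{a,c}) ⊢ ··b··> v1, ··b··> v2, ··c··> v3, ··c··> v4, ··d··> v5, ··d··> v6
  v1 = ((0 + 0) | c.0 | b.(0 | 0) + (d.(0 + 0) + (0 + 0) | (0 | 0))) | (c.0 | 0) ⊢ ··b··> v7, ··c··> v8, ··c··> v9, ··d··> v10
  v2 = (0 + 0) | c.0 | (0 | 0) | (d.d.0 + c.0 | b.0 + (c.a.0)\{a,c}) ⊢ ··b··> v7, ··c··> v11, ··c··> v12, ··d··> v13
  v3 = ((0 + 0) | c.0 | b.(0 | 0) + (d.(0 + 0) + (0 + 0) | (0 | 0))) | (0 | b.0) ⊢ ··b··> v12, ··b··> v8, ··c··> v14, ··d··> v15
  v4 = (0 + 0) | 0 | b.(0 | 0) | (d.d.0 + c.0 | b.0 + (c.a.0)\{a,c}) ⊢ ··b··> v11, ··b··> v9, ··c··> v14, ··d··> v16
  v5 = ((0 + 0) | c.0 | b.(0 | 0) + (d.(0 + 0) + (0 + 0) | (0 | 0))) | d.0 ⊢ ··b··> v13, ··c··> v16, ··d··> v17, ··d··> v18
  v6 = (0 + 0) | (d.d.0 + c.0 | b.0 + (c.a.0)\{a,c}) ⊢ ··b··> v10, ··c··> v15, ··d··> v18
  v7 = (0 + 0) | c.0 | (0 | 0) | (c.0 | 0) ⊢ ··c··> v19, ··c··> v20
  v8 = ((0 + 0) | c.0 | b.(0 | 0) + (d.(0 + 0) + (0 + 0) | (0 | 0))) | (0 | 0) ⊢ ··b··> v20, ··c··> v21, ··d··> v22
  v9 = (0 + 0) | 0 | b.(0 | 0) | (c.0 | 0) ⊢ ··b··> v19, ··c··> v21
  v10 = (0 + 0) | (c.0 | 0) ⊢ ··c··> v22
  v11 = (0 + 0) | 0 | (0 | 0) | (d.d.0 + c.0 | b.0 + (c.a.0)\{a,c}) ⊢ ··b··> v19, ··c··> v23, ··d··> v24
  v12 = (0 + 0) | c.0 | (0 | 0) | (0 | b.0) ⊢ ··b··> v20, ··c··> v23
  v13 = (0 + 0) | c.0 | (0 | 0) | d.0 ⊢ ··c··> v24, ··d··> v25
  v14 = (0 + 0) | 0 | b.(0 | 0) | (0 | b.0) ⊢ ··b··> v21, ··b··> v23
  v15 = (0 + 0) | (0 | b.0) ⊢ ··b··> v22
  v16 = (0 + 0) | 0 | b.(0 | 0) | d.0 ⊢ ··b··> v24, ··d··> v26
  v17 = ((0 + 0) | c.0 | b.(0 | 0) + (d.(0 + 0) + (0 + 0) | (0 | 0))) | 0 ⊢ ··b··> v25, ··c··> v26, ··d··> v27
  v18 = (0 + 0) | d.0 ⊢ ··d··> v27
  v19 = (0 + 0) | 0 | (0 | 0) | (c.0 | 0) ⊢ ··c··> v28
  v20 = (0 + 0) | c.0 | (0 | 0) | (0 | 0) ⊢ ··c··> v28
  v21 = (0 + 0) | 0 | b.(0 | 0) | (0 | 0) ⊢ ··b··> v28
  v22 = (0 + 0) | (0 | 0) ⊢ ·
  v23 = (0 + 0) | 0 | (0 | 0) | (0 | b.0) ⊢ ··b··> v28
  v24 = (0 + 0) | 0 | (0 | 0) | d.0 ⊢ ··d··> v29
  v25 = (0 + 0) | c.0 | (0 | 0) | 0 ⊢ ··c··> v29
  v26 = (0 + 0) | 0 | b.(0 | 0) | 0 ⊢ ··b··> v29
  v27 = (0 + 0) | 0 ⊢ ·
  v28 = (0 + 0) | 0 | (0 | 0) | (0 | 0) ⊢ ·
  v29 = (0 + 0) | 0 | (0 | 0) | 0 ⊢ ·
Trace ⟨a⟩ through P, begin at {u0}:
  step 1 (a): {u1}
  P completes σ.
Trace ⟨a⟩ through Q, begin at {v0}:
  step 1 (a): no successor for Q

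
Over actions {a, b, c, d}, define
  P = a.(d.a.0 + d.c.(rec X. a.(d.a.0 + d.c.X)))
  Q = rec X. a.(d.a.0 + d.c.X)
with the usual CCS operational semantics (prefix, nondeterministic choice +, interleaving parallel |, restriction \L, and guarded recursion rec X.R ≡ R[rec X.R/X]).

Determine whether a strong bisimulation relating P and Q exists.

YES

Reachable graph of P (6 states):
  m0 = a.(d.a.0 + d.c.(rec X. a.(d.a.0 + d.c.X))) has moves ··a··> m1
  m1 = d.a.0 + d.c.(rec X. a.(d.a.0 + d.c.X)) has moves ··d··> m2, ··d··> m3
  m2 = a.0 has moves ··a··> m4
  m3 = c.(rec X. a.(d.a.0 + d.c.X)) has moves ··c··> m5
  m4 = 0 has moves ∅
  m5 = rec X. a.(d.a.0 + d.c.X) has moves ··a··> m1
Reachable graph of Q (5 states):
  n0 = rec X. a.(d.a.0 + d.c.X) has moves ··a··> n1
  n1 = d.a.0 + d.c.(rec X. a.(d.a.0 + d.c.X)) has moves ··d··> n2, ··d··> n3
  n2 = a.0 has moves ··a··> n4
  n3 = c.(rec X. a.(d.a.0 + d.c.X)) has moves ··c··> n0
  n4 = 0 has moves ∅
Partition-refinement fixed point:
  B0 = {m0, m5, n0}
  B1 = {m1, n1}
  B2 = {m2, n2}
  B3 = {m4, n4}
  B4 = {m3, n3}
m0 ∈ B0, n0 ∈ B0 → same block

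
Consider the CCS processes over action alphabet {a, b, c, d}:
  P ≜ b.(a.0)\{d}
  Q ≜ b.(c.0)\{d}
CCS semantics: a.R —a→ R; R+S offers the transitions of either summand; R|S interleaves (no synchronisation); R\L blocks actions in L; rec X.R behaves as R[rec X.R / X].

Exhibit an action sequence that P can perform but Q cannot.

P's transition system — 3 states:
  m0 = b.(a.0)\{d} ⊢ ··b··> m1
  m1 = (a.0)\{d} ⊢ ··a··> m2
  m2 = 0\{d} ⊢ ∅
Q's transition system — 3 states:
  n0 = b.(c.0)\{d} ⊢ ··b··> n1
  n1 = (c.0)\{d} ⊢ ··c··> n2
  n2 = 0\{d} ⊢ ∅
Run σ = ⟨ba⟩ on P: start {m0}
  [1] b ⇒ {m1}
  [2] a ⇒ {m2}
  — P admits the full trace.
Run σ = ⟨ba⟩ on Q: start {n0}
  [1] b ⇒ {n1}
  [2] a ⇒ ∅ (Q stuck)

ba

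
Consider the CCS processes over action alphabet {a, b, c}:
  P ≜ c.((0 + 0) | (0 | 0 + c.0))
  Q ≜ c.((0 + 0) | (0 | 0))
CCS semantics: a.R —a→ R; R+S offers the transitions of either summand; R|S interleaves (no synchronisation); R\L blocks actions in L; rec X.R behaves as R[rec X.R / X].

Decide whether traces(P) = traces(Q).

LTS(P): 3 reachable states
  s0 = c.((0 + 0) | (0 | 0 + c.0)) → --c--▸ s1
  s1 = (0 + 0) | (0 | 0 + c.0) → --c--▸ s2
  s2 = (0 + 0) | 0 → deadlocked
LTS(Q): 2 reachable states
  t0 = c.((0 + 0) | (0 | 0)) → --c--▸ t1
  t1 = (0 + 0) | (0 | 0) → deadlocked
Executing cc from P (initial set {s0}):
  after c @ step 1: {s1}
  after c @ step 2: {s2}
  — P admits the full trace.
Executing cc from Q (initial set {t0}):
  after c @ step 1: {t1}
  after c @ step 2: no successor for Q

traces(P) ≠ traces(Q) — witness ⟨cc⟩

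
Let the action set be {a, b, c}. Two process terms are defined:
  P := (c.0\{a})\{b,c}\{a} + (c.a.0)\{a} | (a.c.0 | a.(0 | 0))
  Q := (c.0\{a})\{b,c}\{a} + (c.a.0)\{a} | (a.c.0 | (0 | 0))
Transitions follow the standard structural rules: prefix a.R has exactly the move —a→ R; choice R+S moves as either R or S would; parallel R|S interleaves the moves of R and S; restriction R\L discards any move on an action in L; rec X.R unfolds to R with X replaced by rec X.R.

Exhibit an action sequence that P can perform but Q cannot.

Reachable graph of P (12 states):
  m0 = (c.0\{a})\{b,c}\{a} + (c.a.0)\{a} | (a.c.0 | a.(0 | 0)) has moves =a=> m1, =a=> m2, =c=> m3
  m1 = (c.a.0)\{a} | (a.c.0 | (0 | 0)) has moves =a=> m4, =c=> m5
  m2 = (c.a.0)\{a} | (c.0 | a.(0 | 0)) has moves =a=> m4, =c=> m6, =c=> m7
  m3 = (a.0)\{a} | (a.c.0 | a.(0 | 0)) has moves =a=> m5, =a=> m6
  m4 = (c.a.0)\{a} | (c.0 | (0 | 0)) has moves =c=> m8, =c=> m9
  m5 = (a.0)\{a} | (a.c.0 | (0 | 0)) has moves =a=> m8
  m6 = (a.0)\{a} | (c.0 | a.(0 | 0)) has moves =a=> m8, =c=> m10
  m7 = (c.a.0)\{a} | (0 | a.(0 | 0)) has moves =a=> m9, =c=> m10
  m8 = (a.0)\{a} | (c.0 | (0 | 0)) has moves =c=> m11
  m9 = (c.a.0)\{a} | (0 | (0 | 0)) has moves =c=> m11
  m10 = (a.0)\{a} | (0 | a.(0 | 0)) has moves =a=> m11
  m11 = (a.0)\{a} | (0 | (0 | 0)) has moves ∅
Reachable graph of Q (6 states):
  n0 = (c.0\{a})\{b,c}\{a} + (c.a.0)\{a} | (a.c.0 | (0 | 0)) has moves =a=> n1, =c=> n2
  n1 = (c.a.0)\{a} | (c.0 | (0 | 0)) has moves =c=> n3, =c=> n4
  n2 = (a.0)\{a} | (a.c.0 | (0 | 0)) has moves =a=> n3
  n3 = (a.0)\{a} | (c.0 | (0 | 0)) has moves =c=> n5
  n4 = (c.a.0)\{a} | (0 | (0 | 0)) has moves =c=> n5
  n5 = (a.0)\{a} | (0 | (0 | 0)) has moves ∅
Run σ = ⟨aa⟩ on P: start {m0}
  step 1 (a): {m1, m2}
  step 2 (a): {m4}
  P completes σ.
Run σ = ⟨aa⟩ on Q: start {n0}
  step 1 (a): {n1}
  step 2 (a): ∅ (Q stuck)

aa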